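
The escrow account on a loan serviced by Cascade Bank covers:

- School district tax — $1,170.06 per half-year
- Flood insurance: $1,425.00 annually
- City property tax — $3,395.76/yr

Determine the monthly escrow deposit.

School district tax — $1,170.06 × 2 = $2,340.12 annually
Flood insurance — $1,425.00 annually
City property tax — $3,395.76 annually
Yearly total = $2,340.12 + $1,425.00 + $3,395.76 = $7,160.88
Base monthly escrow = $7,160.88 ÷ 12 = $596.74

$596.74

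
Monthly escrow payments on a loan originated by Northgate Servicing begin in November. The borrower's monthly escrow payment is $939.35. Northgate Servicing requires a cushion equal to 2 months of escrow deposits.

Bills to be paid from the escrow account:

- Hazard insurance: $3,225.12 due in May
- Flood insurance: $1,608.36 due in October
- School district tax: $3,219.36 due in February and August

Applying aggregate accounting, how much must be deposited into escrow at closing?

Cushion = 2 × $939.35 = $1,878.70
Trial balance (start $0, +$939.35 each month, − disbursements):
  Nov: +$939.35 → $939.35
  Dec: +$939.35 → $1,878.70
  Jan: +$939.35 → $2,818.05
  Feb: +$939.35 − $3,219.36 → $538.04
  Mar: +$939.35 → $1,477.39
  Apr: +$939.35 → $2,416.74
  May: +$939.35 − $3,225.12 → $130.97
  Jun: +$939.35 → $1,070.32
  Jul: +$939.35 → $2,009.67
  Aug: +$939.35 − $3,219.36 → -$270.34
  Sep: +$939.35 → $669.01
  Oct: +$939.35 − $1,608.36 → $0.00
Lowest trial balance = -$270.34 (Aug)
Initial deposit = cushion − low point = $1,878.70 − (-$270.34) = $2,149.04

$2,149.04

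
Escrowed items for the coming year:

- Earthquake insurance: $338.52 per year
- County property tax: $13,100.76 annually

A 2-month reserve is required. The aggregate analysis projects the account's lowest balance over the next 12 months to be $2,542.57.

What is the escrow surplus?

Earthquake insurance — $338.52/yr
County property tax — $13,100.76/yr
Combined annual = $338.52 + $13,100.76 = $13,439.28
Base monthly escrow = $13,439.28 / 12 = $1,119.94
Required reserve = 2 × $1,119.94 = $2,239.88
Excess over cushion: $2,542.57 − $2,239.88 = $302.69

$302.69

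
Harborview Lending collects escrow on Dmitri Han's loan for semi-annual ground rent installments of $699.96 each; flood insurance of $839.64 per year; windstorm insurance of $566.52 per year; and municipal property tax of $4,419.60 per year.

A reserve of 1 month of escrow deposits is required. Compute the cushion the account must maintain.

Ground rent = $699.96 × 2 = $1,399.92
Flood insurance = $839.64
Windstorm insurance = $566.52
Municipal property tax = $4,419.60
Yearly total = $1,399.92 + $839.64 + $566.52 + $4,419.60 = $7,225.68
Base monthly escrow = $7,225.68 ÷ 12 = $602.14
Required cushion = 1 × $602.14 = $602.14

$602.14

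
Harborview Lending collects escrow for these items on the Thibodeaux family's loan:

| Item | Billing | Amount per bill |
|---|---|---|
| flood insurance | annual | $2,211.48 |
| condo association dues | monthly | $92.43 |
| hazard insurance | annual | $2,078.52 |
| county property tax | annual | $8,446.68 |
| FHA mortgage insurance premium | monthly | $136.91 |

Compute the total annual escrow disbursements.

$15,488.76

Flood insurance = $2,211.48/yr
Condo association dues = $92.43 × 12 = $1,109.16/yr
Hazard insurance = $2,078.52/yr
County property tax = $8,446.68/yr
FHA mortgage insurance premium = $136.91 × 12 = $1,642.92/yr
Total annual escrow = $15,488.76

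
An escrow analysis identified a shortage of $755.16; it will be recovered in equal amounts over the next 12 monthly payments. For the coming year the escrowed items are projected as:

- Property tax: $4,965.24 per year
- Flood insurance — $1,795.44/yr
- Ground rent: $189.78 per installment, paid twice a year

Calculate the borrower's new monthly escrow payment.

$657.95

Property tax = $4,965.24 annually
Flood insurance = $1,795.44 annually
Ground rent = $189.78 × 2 = $379.56 annually
Combined annual = $7,140.24
Per month = $7,140.24 ÷ 12 = $595.02
Shortage spread = $755.16 ÷ 12 = $62.93/mo
Adjusted monthly = $595.02 + $62.93 = $657.95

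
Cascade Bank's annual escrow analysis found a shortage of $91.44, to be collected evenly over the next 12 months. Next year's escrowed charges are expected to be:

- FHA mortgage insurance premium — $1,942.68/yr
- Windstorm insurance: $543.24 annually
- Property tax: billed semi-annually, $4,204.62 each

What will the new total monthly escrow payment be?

$915.55

FHA mortgage insurance premium — $1,942.68 per year
Windstorm insurance — $543.24 per year
Property tax — $4,204.62 × 2 = $8,409.24 per year
Total per year = $1,942.68 + $543.24 + $8,409.24 = $10,895.16
Monthly escrow = $10,895.16 ÷ 12 = $907.93
Monthly shortage recovery: $91.44 ÷ 12 = $7.62
New monthly escrow = $907.93 + $7.62 = $915.55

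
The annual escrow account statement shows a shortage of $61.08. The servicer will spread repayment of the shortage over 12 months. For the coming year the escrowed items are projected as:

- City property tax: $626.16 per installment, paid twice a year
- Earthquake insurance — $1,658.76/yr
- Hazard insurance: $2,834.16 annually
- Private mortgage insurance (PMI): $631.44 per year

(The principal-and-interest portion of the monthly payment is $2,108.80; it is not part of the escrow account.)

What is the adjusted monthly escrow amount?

$536.48

City property tax = $626.16 × 2 = $1,252.32
Earthquake insurance = $1,658.76
Hazard insurance = $2,834.16
Private mortgage insurance (PMI) = $631.44
Combined annual = $6,376.68
Base monthly escrow = $6,376.68 / 12 = $531.39
Monthly shortage recovery: $61.08 ÷ 12 = $5.09
New monthly escrow = $531.39 + $5.09 = $536.48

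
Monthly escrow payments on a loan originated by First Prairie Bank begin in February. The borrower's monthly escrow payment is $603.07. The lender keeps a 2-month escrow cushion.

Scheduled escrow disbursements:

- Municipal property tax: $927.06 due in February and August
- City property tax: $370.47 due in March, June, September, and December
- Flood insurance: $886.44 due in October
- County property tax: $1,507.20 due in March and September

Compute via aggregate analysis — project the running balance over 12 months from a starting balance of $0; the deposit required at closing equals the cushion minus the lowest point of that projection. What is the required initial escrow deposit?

Cushion = 2 × $603.07 = $1,206.14
Trial balance (start $0, +$603.07 each month, − disbursements):
  Feb: +$603.07 − $927.06 → -$323.99
  Mar: +$603.07 − $1,877.67 → -$1,598.59
  Apr: +$603.07 → -$995.52
  May: +$603.07 → -$392.45
  Jun: +$603.07 − $370.47 → -$159.85
  Jul: +$603.07 → $443.22
  Aug: +$603.07 − $927.06 → $119.23
  Sep: +$603.07 − $1,877.67 → -$1,155.37
  Oct: +$603.07 − $886.44 → -$1,438.74
  Nov: +$603.07 → -$835.67
  Dec: +$603.07 − $370.47 → -$603.07
  Jan: +$603.07 → $0.00
Lowest trial balance = -$1,598.59 (Mar)
Initial deposit = cushion − low point = $1,206.14 − (-$1,598.59) = $2,804.73

$2,804.73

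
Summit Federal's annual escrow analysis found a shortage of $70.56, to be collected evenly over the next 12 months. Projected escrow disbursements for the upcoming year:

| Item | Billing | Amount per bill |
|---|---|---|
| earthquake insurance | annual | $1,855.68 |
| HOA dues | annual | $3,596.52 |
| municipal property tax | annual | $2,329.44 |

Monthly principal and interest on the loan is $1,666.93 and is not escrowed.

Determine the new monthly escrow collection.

$654.35

Earthquake insurance: $1,855.68 annually
HOA dues: $3,596.52 annually
Municipal property tax: $2,329.44 annually
Annual escrow total = $1,855.68 + $3,596.52 + $2,329.44 = $7,781.64
Base monthly escrow = $7,781.64 ÷ 12 = $648.47
Shortage spread = $70.56 ÷ 12 = $5.88/mo
Adjusted monthly = $648.47 + $5.88 = $654.35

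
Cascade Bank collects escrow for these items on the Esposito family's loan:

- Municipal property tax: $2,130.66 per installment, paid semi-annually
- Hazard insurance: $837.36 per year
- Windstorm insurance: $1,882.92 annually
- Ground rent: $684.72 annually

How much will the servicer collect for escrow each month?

Municipal property tax — $2,130.66 × 2 = $4,261.32
Hazard insurance — $837.36
Windstorm insurance — $1,882.92
Ground rent — $684.72
Combined annual = $4,261.32 + $837.36 + $1,882.92 + $684.72 = $7,666.32
Monthly = $7,666.32 ÷ 12 = $638.86

$638.86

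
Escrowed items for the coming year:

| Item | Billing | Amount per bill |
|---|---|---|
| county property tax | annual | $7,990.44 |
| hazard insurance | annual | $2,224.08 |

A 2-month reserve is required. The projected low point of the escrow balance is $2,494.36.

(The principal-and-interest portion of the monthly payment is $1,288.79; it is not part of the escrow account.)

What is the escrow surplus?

$791.94

County property tax: $7,990.44/yr
Hazard insurance: $2,224.08/yr
Total per year = $7,990.44 + $2,224.08 = $10,214.52
Per month = $10,214.52 / 12 = $851.21
Required reserve = 2 × $851.21 = $1,702.42
Surplus = $2,494.36 − $1,702.42 = $791.94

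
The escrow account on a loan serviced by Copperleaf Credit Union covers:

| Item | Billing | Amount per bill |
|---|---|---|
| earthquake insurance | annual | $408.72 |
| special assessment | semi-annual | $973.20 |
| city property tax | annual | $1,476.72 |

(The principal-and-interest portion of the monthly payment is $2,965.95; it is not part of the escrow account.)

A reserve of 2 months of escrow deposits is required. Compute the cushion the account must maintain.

Earthquake insurance = $408.72 annually
Special assessment = $973.20 × 2 = $1,946.40 annually
City property tax = $1,476.72 annually
Total annual escrow = $408.72 + $1,946.40 + $1,476.72 = $3,831.84
Base monthly escrow = $3,831.84 / 12 = $319.32
Cushion = 2 × $319.32 = $638.64

$638.64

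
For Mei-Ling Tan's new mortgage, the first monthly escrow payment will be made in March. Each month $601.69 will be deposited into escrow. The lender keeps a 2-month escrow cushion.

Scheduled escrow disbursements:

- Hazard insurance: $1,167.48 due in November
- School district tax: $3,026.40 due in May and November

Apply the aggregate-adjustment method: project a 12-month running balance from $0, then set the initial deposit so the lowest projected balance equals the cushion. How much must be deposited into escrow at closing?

Cushion = 2 × $601.69 = $1,203.38
Trial balance (start $0, +$601.69 each month, − disbursements):
  Mar: +$601.69 → $601.69
  Apr: +$601.69 → $1,203.38
  May: +$601.69 − $3,026.40 → -$1,221.33
  Jun: +$601.69 → -$619.64
  Jul: +$601.69 → -$17.95
  Aug: +$601.69 → $583.74
  Sep: +$601.69 → $1,185.43
  Oct: +$601.69 → $1,787.12
  Nov: +$601.69 − $4,193.88 → -$1,805.07
  Dec: +$601.69 → -$1,203.38
  Jan: +$601.69 → -$601.69
  Feb: +$601.69 → $0.00
Lowest trial balance = -$1,805.07 (Nov)
Initial deposit = cushion − low point = $1,203.38 − (-$1,805.07) = $3,008.45

$3,008.45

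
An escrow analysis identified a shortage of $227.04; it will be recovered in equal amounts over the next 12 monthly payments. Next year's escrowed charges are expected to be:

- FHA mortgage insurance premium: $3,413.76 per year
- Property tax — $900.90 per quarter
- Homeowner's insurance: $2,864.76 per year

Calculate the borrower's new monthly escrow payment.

$842.43

FHA mortgage insurance premium — $3,413.76
Property tax — $900.90 × 4 = $3,603.60
Homeowner's insurance — $2,864.76
Yearly total = $3,413.76 + $3,603.60 + $2,864.76 = $9,882.12
Base monthly escrow = $9,882.12 / 12 = $823.51
Shortage per month = $227.04 ÷ 12 = $18.92
Adjusted monthly = $823.51 + $18.92 = $842.43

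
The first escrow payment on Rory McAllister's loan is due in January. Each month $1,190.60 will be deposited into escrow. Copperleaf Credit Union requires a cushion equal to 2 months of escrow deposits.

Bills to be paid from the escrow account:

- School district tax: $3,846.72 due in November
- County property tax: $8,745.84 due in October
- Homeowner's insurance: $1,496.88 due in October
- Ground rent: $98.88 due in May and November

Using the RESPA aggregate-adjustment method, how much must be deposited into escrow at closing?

Cushion = 2 × $1,190.60 = $2,381.20
Trial balance (start $0, +$1,190.60 each month, − disbursements):
  Jan: +$1,190.60 → $1,190.60
  Feb: +$1,190.60 → $2,381.20
  Mar: +$1,190.60 → $3,571.80
  Apr: +$1,190.60 → $4,762.40
  May: +$1,190.60 − $98.88 → $5,854.12
  Jun: +$1,190.60 → $7,044.72
  Jul: +$1,190.60 → $8,235.32
  Aug: +$1,190.60 → $9,425.92
  Sep: +$1,190.60 → $10,616.52
  Oct: +$1,190.60 − $10,242.72 → $1,564.40
  Nov: +$1,190.60 − $3,945.60 → -$1,190.60
  Dec: +$1,190.60 → $0.00
Lowest trial balance = -$1,190.60 (Nov)
Initial deposit = cushion − low point = $2,381.20 − (-$1,190.60) = $3,571.80

$3,571.80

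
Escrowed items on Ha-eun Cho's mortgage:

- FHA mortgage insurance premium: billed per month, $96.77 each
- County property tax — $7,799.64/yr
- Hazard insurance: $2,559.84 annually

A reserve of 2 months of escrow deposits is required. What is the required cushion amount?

$1,920.12

FHA mortgage insurance premium = $96.77 × 12 = $1,161.24/yr
County property tax = $7,799.64/yr
Hazard insurance = $2,559.84/yr
Total annual escrow = $11,520.72
Per month = $11,520.72 ÷ 12 = $960.06
Reserve = 2 × $960.06 = $1,920.12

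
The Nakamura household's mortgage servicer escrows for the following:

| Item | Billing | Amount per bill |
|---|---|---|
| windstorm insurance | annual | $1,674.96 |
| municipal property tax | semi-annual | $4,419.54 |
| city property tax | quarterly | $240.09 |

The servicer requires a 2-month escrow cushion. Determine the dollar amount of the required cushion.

$1,912.40

Windstorm insurance — $1,674.96
Municipal property tax — $4,419.54 × 2 = $8,839.08
City property tax — $240.09 × 4 = $960.36
Combined annual = $11,474.40
Per month = $11,474.40 / 12 = $956.20
Cushion = 2 × $956.20 = $1,912.40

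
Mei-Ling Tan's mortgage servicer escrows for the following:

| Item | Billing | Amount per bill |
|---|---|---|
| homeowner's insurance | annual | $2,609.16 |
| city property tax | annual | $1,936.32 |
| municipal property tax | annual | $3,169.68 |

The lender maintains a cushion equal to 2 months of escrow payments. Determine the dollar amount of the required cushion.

$1,285.86

Homeowner's insurance = $2,609.16 per year
City property tax = $1,936.32 per year
Municipal property tax = $3,169.68 per year
Total per year = $2,609.16 + $1,936.32 + $3,169.68 = $7,715.16
Monthly escrow = $7,715.16 ÷ 12 = $642.93
Reserve = 2 × $642.93 = $1,285.86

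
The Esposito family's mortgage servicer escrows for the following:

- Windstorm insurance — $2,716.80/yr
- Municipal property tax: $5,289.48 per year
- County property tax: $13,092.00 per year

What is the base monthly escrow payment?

$1,758.19

Windstorm insurance — $2,716.80
Municipal property tax — $5,289.48
County property tax — $13,092.00
Total per year = $2,716.80 + $5,289.48 + $13,092.00 = $21,098.28
Monthly escrow = $21,098.28 ÷ 12 = $1,758.19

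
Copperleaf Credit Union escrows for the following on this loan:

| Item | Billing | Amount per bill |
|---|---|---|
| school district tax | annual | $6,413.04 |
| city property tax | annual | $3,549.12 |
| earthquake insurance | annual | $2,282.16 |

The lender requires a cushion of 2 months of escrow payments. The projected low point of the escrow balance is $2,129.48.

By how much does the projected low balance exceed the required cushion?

School district tax = $6,413.04 per year
City property tax = $3,549.12 per year
Earthquake insurance = $2,282.16 per year
Total annual escrow = $12,244.32
Monthly escrow = $12,244.32 ÷ 12 = $1,020.36
Cushion = 2 × $1,020.36 = $2,040.72
Surplus = $2,129.48 − $2,040.72 = $88.76

$88.76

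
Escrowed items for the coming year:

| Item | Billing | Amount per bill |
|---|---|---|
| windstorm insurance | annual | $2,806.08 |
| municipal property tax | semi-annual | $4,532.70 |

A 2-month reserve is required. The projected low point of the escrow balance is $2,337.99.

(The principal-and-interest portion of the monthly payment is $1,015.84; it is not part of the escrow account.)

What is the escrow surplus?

$359.41

Windstorm insurance = $2,806.08 annually
Municipal property tax = $4,532.70 × 2 = $9,065.40 annually
Total per year = $11,871.48
Base monthly escrow = $11,871.48 / 12 = $989.29
Required cushion = 2 × $989.29 = $1,978.58
Surplus = $2,337.99 − $1,978.58 = $359.41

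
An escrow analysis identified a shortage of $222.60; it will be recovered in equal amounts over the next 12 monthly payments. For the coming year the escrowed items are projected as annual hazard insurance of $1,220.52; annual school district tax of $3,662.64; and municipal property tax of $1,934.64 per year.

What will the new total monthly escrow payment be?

Hazard insurance: $1,220.52 per year
School district tax: $3,662.64 per year
Municipal property tax: $1,934.64 per year
Combined annual = $1,220.52 + $3,662.64 + $1,934.64 = $6,817.80
Monthly escrow = $6,817.80 / 12 = $568.15
Shortage spread = $222.60 / 12 = $18.55/mo
Adjusted monthly = $568.15 + $18.55 = $586.70

$586.70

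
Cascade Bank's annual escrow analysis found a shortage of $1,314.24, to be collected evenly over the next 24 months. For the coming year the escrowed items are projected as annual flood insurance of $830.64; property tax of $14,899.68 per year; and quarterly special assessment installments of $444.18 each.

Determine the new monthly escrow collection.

Flood insurance = $830.64 annually
Property tax = $14,899.68 annually
Special assessment = $444.18 × 4 = $1,776.72 annually
Total per year = $17,507.04
Base monthly escrow = $17,507.04 / 12 = $1,458.92
Shortage spread = $1,314.24 / 24 = $54.76/mo
Adjusted monthly = $1,458.92 + $54.76 = $1,513.68

$1,513.68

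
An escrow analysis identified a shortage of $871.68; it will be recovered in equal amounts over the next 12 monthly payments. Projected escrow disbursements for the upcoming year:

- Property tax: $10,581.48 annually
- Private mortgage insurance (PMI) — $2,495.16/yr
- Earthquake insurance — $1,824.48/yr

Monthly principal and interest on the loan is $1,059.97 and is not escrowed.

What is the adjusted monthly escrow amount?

$1,314.40

Property tax: $10,581.48 per year
Private mortgage insurance (PMI): $2,495.16 per year
Earthquake insurance: $1,824.48 per year
Combined annual = $10,581.48 + $2,495.16 + $1,824.48 = $14,901.12
Per month = $14,901.12 ÷ 12 = $1,241.76
Shortage per month = $871.68 / 12 = $72.64
Adjusted monthly = $1,241.76 + $72.64 = $1,314.40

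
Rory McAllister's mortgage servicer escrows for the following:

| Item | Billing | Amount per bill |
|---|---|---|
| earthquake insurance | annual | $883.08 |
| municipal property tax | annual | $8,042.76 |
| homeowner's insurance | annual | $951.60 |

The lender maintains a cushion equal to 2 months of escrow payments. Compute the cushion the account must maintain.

Earthquake insurance — $883.08/yr
Municipal property tax — $8,042.76/yr
Homeowner's insurance — $951.60/yr
Total per year = $9,877.44
Monthly escrow = $9,877.44 / 12 = $823.12
Reserve = 2 × $823.12 = $1,646.24

$1,646.24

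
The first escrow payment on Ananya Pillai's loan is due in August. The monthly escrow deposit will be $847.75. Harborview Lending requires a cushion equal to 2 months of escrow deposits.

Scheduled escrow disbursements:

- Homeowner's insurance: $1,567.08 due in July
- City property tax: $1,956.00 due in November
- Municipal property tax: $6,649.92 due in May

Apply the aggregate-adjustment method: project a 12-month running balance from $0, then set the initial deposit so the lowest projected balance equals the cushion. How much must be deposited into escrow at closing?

Cushion = 2 × $847.75 = $1,695.50
Trial balance (start $0, +$847.75 each month, − disbursements):
  Aug: +$847.75 → $847.75
  Sep: +$847.75 → $1,695.50
  Oct: +$847.75 → $2,543.25
  Nov: +$847.75 − $1,956.00 → $1,435.00
  Dec: +$847.75 → $2,282.75
  Jan: +$847.75 → $3,130.50
  Feb: +$847.75 → $3,978.25
  Mar: +$847.75 → $4,826.00
  Apr: +$847.75 → $5,673.75
  May: +$847.75 − $6,649.92 → -$128.42
  Jun: +$847.75 → $719.33
  Jul: +$847.75 − $1,567.08 → $0.00
Lowest trial balance = -$128.42 (May)
Initial deposit = cushion − low point = $1,695.50 − (-$128.42) = $1,823.92

$1,823.92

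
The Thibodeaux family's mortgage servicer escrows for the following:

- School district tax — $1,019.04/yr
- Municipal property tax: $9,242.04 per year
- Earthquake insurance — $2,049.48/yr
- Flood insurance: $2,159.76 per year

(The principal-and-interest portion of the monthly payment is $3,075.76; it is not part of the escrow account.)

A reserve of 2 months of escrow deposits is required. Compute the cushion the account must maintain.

School district tax: $1,019.04 annually
Municipal property tax: $9,242.04 annually
Earthquake insurance: $2,049.48 annually
Flood insurance: $2,159.76 annually
Total per year = $14,470.32
Monthly = $14,470.32 / 12 = $1,205.86
Cushion = 2 × $1,205.86 = $2,411.72

$2,411.72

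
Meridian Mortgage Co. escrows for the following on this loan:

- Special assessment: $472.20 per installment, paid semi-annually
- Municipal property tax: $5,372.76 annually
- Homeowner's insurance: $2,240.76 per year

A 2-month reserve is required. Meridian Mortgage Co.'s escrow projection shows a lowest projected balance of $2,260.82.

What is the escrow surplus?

Special assessment: $472.20 × 2 = $944.40
Municipal property tax: $5,372.76
Homeowner's insurance: $2,240.76
Yearly total = $8,557.92
Monthly escrow = $8,557.92 / 12 = $713.16
Required cushion = 2 × $713.16 = $1,426.32
Excess over cushion: $2,260.82 − $1,426.32 = $834.50

$834.50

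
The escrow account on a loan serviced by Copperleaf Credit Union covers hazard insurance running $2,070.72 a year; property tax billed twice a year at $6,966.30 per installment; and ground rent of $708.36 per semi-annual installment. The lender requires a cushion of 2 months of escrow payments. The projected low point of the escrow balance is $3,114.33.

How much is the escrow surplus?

$210.99

Hazard insurance = $2,070.72
Property tax = $6,966.30 × 2 = $13,932.60
Ground rent = $708.36 × 2 = $1,416.72
Total per year = $2,070.72 + $13,932.60 + $1,416.72 = $17,420.04
Per month = $17,420.04 / 12 = $1,451.67
Cushion = 2 × $1,451.67 = $2,903.34
Surplus = $3,114.33 − $2,903.34 = $210.99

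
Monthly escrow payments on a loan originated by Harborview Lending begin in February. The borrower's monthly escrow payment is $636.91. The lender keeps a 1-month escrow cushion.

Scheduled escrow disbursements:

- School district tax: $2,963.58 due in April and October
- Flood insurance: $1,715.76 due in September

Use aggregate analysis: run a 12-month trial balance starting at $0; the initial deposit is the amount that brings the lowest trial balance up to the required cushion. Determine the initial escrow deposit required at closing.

Cushion = 1 × $636.91 = $636.91
Trial balance (start $0, +$636.91 each month, − disbursements):
  Feb: +$636.91 → $636.91
  Mar: +$636.91 → $1,273.82
  Apr: +$636.91 − $2,963.58 → -$1,052.85
  May: +$636.91 → -$415.94
  Jun: +$636.91 → $220.97
  Jul: +$636.91 → $857.88
  Aug: +$636.91 → $1,494.79
  Sep: +$636.91 − $1,715.76 → $415.94
  Oct: +$636.91 − $2,963.58 → -$1,910.73
  Nov: +$636.91 → -$1,273.82
  Dec: +$636.91 → -$636.91
  Jan: +$636.91 → $0.00
Lowest trial balance = -$1,910.73 (Oct)
Initial deposit = cushion − low point = $636.91 − (-$1,910.73) = $2,547.64

$2,547.64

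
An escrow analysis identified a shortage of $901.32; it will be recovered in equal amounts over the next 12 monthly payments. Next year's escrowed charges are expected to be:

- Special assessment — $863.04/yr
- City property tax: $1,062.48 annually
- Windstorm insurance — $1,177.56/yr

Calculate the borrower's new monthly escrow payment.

Special assessment — $863.04/yr
City property tax — $1,062.48/yr
Windstorm insurance — $1,177.56/yr
Combined annual = $3,103.08
Per month = $3,103.08 / 12 = $258.59
Monthly shortage recovery: $901.32 / 12 = $75.11
New monthly escrow = $258.59 + $75.11 = $333.70

$333.70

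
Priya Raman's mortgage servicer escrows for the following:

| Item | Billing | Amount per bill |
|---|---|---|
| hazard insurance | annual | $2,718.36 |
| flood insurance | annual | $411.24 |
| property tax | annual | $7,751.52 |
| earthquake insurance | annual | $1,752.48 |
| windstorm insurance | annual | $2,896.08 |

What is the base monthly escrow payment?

Hazard insurance — $2,718.36 annually
Flood insurance — $411.24 annually
Property tax — $7,751.52 annually
Earthquake insurance — $1,752.48 annually
Windstorm insurance — $2,896.08 annually
Annual escrow total = $15,529.68
Monthly = $15,529.68 / 12 = $1,294.14

$1,294.14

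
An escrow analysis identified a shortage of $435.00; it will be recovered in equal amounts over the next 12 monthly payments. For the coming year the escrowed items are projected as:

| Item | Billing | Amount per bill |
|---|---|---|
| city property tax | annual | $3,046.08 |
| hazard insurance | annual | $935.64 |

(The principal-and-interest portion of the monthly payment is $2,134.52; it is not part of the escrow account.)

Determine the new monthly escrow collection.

City property tax — $3,046.08/yr
Hazard insurance — $935.64/yr
Yearly total = $3,046.08 + $935.64 = $3,981.72
Monthly escrow = $3,981.72 / 12 = $331.81
Monthly shortage recovery: $435.00 ÷ 12 = $36.25
New monthly escrow = $331.81 + $36.25 = $368.06

$368.06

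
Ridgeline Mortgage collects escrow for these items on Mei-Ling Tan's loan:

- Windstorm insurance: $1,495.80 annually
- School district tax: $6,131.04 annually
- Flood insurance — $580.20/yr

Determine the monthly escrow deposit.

$683.92

Windstorm insurance = $1,495.80/yr
School district tax = $6,131.04/yr
Flood insurance = $580.20/yr
Yearly total = $1,495.80 + $6,131.04 + $580.20 = $8,207.04
Base monthly escrow = $8,207.04 / 12 = $683.92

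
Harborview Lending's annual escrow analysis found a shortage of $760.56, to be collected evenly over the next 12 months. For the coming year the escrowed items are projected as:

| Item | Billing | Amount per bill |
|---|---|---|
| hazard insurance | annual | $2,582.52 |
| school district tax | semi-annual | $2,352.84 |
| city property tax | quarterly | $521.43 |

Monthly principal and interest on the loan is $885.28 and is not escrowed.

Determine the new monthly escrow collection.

$844.54

Hazard insurance — $2,582.52 per year
School district tax — $2,352.84 × 2 = $4,705.68 per year
City property tax — $521.43 × 4 = $2,085.72 per year
Annual escrow total = $2,582.52 + $4,705.68 + $2,085.72 = $9,373.92
Base monthly escrow = $9,373.92 / 12 = $781.16
Shortage spread = $760.56 / 12 = $63.38/mo
New monthly escrow = $781.16 + $63.38 = $844.54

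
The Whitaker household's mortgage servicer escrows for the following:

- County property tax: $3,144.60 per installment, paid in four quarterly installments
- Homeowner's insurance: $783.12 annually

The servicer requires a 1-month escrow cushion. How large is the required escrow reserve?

$1,113.46

County property tax: $3,144.60 × 4 = $12,578.40/yr
Homeowner's insurance: $783.12/yr
Total annual escrow = $13,361.52
Monthly = $13,361.52 ÷ 12 = $1,113.46
Required cushion = 1 × $1,113.46 = $1,113.46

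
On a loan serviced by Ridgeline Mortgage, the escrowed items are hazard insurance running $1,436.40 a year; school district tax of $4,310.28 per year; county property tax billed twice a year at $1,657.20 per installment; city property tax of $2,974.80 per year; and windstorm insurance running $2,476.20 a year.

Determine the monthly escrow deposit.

$1,209.34

Hazard insurance: $1,436.40 annually
School district tax: $4,310.28 annually
County property tax: $1,657.20 × 2 = $3,314.40 annually
City property tax: $2,974.80 annually
Windstorm insurance: $2,476.20 annually
Yearly total = $1,436.40 + $4,310.28 + $3,314.40 + $2,974.80 + $2,476.20 = $14,512.08
Monthly = $14,512.08 / 12 = $1,209.34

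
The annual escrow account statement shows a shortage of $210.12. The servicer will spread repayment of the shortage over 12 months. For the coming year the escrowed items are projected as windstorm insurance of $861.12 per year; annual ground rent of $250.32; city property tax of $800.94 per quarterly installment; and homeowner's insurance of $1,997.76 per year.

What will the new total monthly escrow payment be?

$543.59

Windstorm insurance — $861.12
Ground rent — $250.32
City property tax — $800.94 × 4 = $3,203.76
Homeowner's insurance — $1,997.76
Total per year = $6,312.96
Monthly escrow = $6,312.96 / 12 = $526.08
Shortage spread = $210.12 / 12 = $17.51/mo
New monthly escrow = $526.08 + $17.51 = $543.59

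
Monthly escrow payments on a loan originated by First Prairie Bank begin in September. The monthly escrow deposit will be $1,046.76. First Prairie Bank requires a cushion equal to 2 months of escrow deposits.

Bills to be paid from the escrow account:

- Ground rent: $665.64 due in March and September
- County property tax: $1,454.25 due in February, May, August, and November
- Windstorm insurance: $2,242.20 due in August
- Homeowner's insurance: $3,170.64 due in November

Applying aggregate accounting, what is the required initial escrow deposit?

$4,243.77

Cushion = 2 × $1,046.76 = $2,093.52
Trial balance (start $0, +$1,046.76 each month, − disbursements):
  Sep: +$1,046.76 − $665.64 → $381.12
  Oct: +$1,046.76 → $1,427.88
  Nov: +$1,046.76 − $4,624.89 → -$2,150.25
  Dec: +$1,046.76 → -$1,103.49
  Jan: +$1,046.76 → -$56.73
  Feb: +$1,046.76 − $1,454.25 → -$464.22
  Mar: +$1,046.76 − $665.64 → -$83.10
  Apr: +$1,046.76 → $963.66
  May: +$1,046.76 − $1,454.25 → $556.17
  Jun: +$1,046.76 → $1,602.93
  Jul: +$1,046.76 → $2,649.69
  Aug: +$1,046.76 − $3,696.45 → $0.00
Lowest trial balance = -$2,150.25 (Nov)
Initial deposit = cushion − low point = $2,093.52 − (-$2,150.25) = $4,243.77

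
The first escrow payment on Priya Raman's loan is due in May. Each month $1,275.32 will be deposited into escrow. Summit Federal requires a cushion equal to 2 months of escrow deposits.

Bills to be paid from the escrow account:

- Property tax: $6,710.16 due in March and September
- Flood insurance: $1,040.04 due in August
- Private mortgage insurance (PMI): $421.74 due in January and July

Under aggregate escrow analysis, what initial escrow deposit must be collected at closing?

$4,345.98

Cushion = 2 × $1,275.32 = $2,550.64
Trial balance (start $0, +$1,275.32 each month, − disbursements):
  May: +$1,275.32 → $1,275.32
  Jun: +$1,275.32 → $2,550.64
  Jul: +$1,275.32 − $421.74 → $3,404.22
  Aug: +$1,275.32 − $1,040.04 → $3,639.50
  Sep: +$1,275.32 − $6,710.16 → -$1,795.34
  Oct: +$1,275.32 → -$520.02
  Nov: +$1,275.32 → $755.30
  Dec: +$1,275.32 → $2,030.62
  Jan: +$1,275.32 − $421.74 → $2,884.20
  Feb: +$1,275.32 → $4,159.52
  Mar: +$1,275.32 − $6,710.16 → -$1,275.32
  Apr: +$1,275.32 → $0.00
Lowest trial balance = -$1,795.34 (Sep)
Initial deposit = cushion − low point = $2,550.64 − (-$1,795.34) = $4,345.98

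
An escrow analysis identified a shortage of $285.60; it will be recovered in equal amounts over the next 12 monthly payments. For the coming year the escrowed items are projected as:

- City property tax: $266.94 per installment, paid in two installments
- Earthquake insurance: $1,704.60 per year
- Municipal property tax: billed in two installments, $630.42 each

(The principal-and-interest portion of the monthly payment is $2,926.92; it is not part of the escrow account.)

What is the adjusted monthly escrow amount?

City property tax = $266.94 × 2 = $533.88 annually
Earthquake insurance = $1,704.60 annually
Municipal property tax = $630.42 × 2 = $1,260.84 annually
Combined annual = $3,499.32
Monthly escrow = $3,499.32 ÷ 12 = $291.61
Shortage per month = $285.60 / 12 = $23.80
Adjusted monthly = $291.61 + $23.80 = $315.41

$315.41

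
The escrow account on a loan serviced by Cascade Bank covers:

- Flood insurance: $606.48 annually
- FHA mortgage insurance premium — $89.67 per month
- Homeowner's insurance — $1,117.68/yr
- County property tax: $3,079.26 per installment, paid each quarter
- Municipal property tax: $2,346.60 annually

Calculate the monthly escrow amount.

$1,455.32

Flood insurance: $606.48
FHA mortgage insurance premium: $89.67 × 12 = $1,076.04
Homeowner's insurance: $1,117.68
County property tax: $3,079.26 × 4 = $12,317.04
Municipal property tax: $2,346.60
Combined annual = $17,463.84
Monthly escrow = $17,463.84 / 12 = $1,455.32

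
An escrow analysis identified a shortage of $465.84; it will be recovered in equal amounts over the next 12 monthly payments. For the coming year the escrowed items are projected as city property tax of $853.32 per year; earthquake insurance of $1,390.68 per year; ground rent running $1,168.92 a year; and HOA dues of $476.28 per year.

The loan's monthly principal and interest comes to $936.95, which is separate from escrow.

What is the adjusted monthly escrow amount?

$362.92

City property tax: $853.32/yr
Earthquake insurance: $1,390.68/yr
Ground rent: $1,168.92/yr
HOA dues: $476.28/yr
Total per year = $853.32 + $1,390.68 + $1,168.92 + $476.28 = $3,889.20
Monthly escrow = $3,889.20 ÷ 12 = $324.10
Shortage per month = $465.84 ÷ 12 = $38.82
New monthly escrow = $324.10 + $38.82 = $362.92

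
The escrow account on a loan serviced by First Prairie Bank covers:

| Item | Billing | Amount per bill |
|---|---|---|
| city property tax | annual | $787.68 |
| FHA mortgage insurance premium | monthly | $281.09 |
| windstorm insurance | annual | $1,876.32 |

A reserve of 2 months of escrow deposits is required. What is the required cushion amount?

$1,006.18

City property tax: $787.68/yr
FHA mortgage insurance premium: $281.09 × 12 = $3,373.08/yr
Windstorm insurance: $1,876.32/yr
Annual escrow total = $787.68 + $3,373.08 + $1,876.32 = $6,037.08
Monthly = $6,037.08 ÷ 12 = $503.09
Reserve = 2 × $503.09 = $1,006.18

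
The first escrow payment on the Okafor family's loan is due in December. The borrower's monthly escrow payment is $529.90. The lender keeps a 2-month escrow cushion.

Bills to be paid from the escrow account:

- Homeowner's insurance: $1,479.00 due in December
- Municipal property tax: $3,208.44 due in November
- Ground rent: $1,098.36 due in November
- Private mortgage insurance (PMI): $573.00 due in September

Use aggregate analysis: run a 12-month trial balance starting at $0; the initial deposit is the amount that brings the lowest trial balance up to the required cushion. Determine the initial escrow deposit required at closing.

$2,008.90

Cushion = 2 × $529.90 = $1,059.80
Trial balance (start $0, +$529.90 each month, − disbursements):
  Dec: +$529.90 − $1,479.00 → -$949.10
  Jan: +$529.90 → -$419.20
  Feb: +$529.90 → $110.70
  Mar: +$529.90 → $640.60
  Apr: +$529.90 → $1,170.50
  May: +$529.90 → $1,700.40
  Jun: +$529.90 → $2,230.30
  Jul: +$529.90 → $2,760.20
  Aug: +$529.90 → $3,290.10
  Sep: +$529.90 − $573.00 → $3,247.00
  Oct: +$529.90 → $3,776.90
  Nov: +$529.90 − $4,306.80 → $0.00
Lowest trial balance = -$949.10 (Dec)
Initial deposit = cushion − low point = $1,059.80 − (-$949.10) = $2,008.90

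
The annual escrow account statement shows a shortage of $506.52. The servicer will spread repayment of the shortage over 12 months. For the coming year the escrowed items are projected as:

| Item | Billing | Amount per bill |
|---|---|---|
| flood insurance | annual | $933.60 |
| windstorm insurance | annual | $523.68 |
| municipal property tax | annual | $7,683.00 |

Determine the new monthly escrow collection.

$803.90

Flood insurance — $933.60 per year
Windstorm insurance — $523.68 per year
Municipal property tax — $7,683.00 per year
Total annual escrow = $9,140.28
Monthly = $9,140.28 ÷ 12 = $761.69
Shortage spread = $506.52 / 12 = $42.21/mo
Adjusted monthly = $761.69 + $42.21 = $803.90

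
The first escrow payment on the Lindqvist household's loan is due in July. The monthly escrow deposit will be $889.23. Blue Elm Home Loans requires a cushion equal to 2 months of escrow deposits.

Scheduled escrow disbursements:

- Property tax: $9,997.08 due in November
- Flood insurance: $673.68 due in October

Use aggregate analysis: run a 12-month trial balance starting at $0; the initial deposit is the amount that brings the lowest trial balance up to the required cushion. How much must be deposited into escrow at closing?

Cushion = 2 × $889.23 = $1,778.46
Trial balance (start $0, +$889.23 each month, − disbursements):
  Jul: +$889.23 → $889.23
  Aug: +$889.23 → $1,778.46
  Sep: +$889.23 → $2,667.69
  Oct: +$889.23 − $673.68 → $2,883.24
  Nov: +$889.23 − $9,997.08 → -$6,224.61
  Dec: +$889.23 → -$5,335.38
  Jan: +$889.23 → -$4,446.15
  Feb: +$889.23 → -$3,556.92
  Mar: +$889.23 → -$2,667.69
  Apr: +$889.23 → -$1,778.46
  May: +$889.23 → -$889.23
  Jun: +$889.23 → $0.00
Lowest trial balance = -$6,224.61 (Nov)
Initial deposit = cushion − low point = $1,778.46 − (-$6,224.61) = $8,003.07

$8,003.07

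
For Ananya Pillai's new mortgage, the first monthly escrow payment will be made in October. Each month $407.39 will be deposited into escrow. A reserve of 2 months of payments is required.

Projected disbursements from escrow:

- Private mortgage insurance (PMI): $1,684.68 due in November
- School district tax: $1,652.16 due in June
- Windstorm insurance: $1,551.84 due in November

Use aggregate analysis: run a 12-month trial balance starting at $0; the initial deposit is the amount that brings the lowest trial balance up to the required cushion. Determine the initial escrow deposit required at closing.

Cushion = 2 × $407.39 = $814.78
Trial balance (start $0, +$407.39 each month, − disbursements):
  Oct: +$407.39 → $407.39
  Nov: +$407.39 − $3,236.52 → -$2,421.74
  Dec: +$407.39 → -$2,014.35
  Jan: +$407.39 → -$1,606.96
  Feb: +$407.39 → -$1,199.57
  Mar: +$407.39 → -$792.18
  Apr: +$407.39 → -$384.79
  May: +$407.39 → $22.60
  Jun: +$407.39 − $1,652.16 → -$1,222.17
  Jul: +$407.39 → -$814.78
  Aug: +$407.39 → -$407.39
  Sep: +$407.39 → $0.00
Lowest trial balance = -$2,421.74 (Nov)
Initial deposit = cushion − low point = $814.78 − (-$2,421.74) = $3,236.52

$3,236.52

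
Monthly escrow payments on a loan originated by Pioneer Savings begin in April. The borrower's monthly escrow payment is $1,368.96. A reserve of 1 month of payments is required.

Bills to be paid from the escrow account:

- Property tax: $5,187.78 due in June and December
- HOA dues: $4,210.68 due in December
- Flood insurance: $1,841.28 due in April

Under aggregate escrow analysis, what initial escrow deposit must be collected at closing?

Cushion = 1 × $1,368.96 = $1,368.96
Trial balance (start $0, +$1,368.96 each month, − disbursements):
  Apr: +$1,368.96 − $1,841.28 → -$472.32
  May: +$1,368.96 → $896.64
  Jun: +$1,368.96 − $5,187.78 → -$2,922.18
  Jul: +$1,368.96 → -$1,553.22
  Aug: +$1,368.96 → -$184.26
  Sep: +$1,368.96 → $1,184.70
  Oct: +$1,368.96 → $2,553.66
  Nov: +$1,368.96 → $3,922.62
  Dec: +$1,368.96 − $9,398.46 → -$4,106.88
  Jan: +$1,368.96 → -$2,737.92
  Feb: +$1,368.96 → -$1,368.96
  Mar: +$1,368.96 → $0.00
Lowest trial balance = -$4,106.88 (Dec)
Initial deposit = cushion − low point = $1,368.96 − (-$4,106.88) = $5,475.84

$5,475.84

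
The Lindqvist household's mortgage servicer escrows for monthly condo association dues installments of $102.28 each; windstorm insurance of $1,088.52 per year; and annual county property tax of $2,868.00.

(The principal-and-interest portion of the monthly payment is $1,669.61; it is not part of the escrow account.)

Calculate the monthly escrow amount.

$431.99

Condo association dues — $102.28 × 12 = $1,227.36
Windstorm insurance — $1,088.52
County property tax — $2,868.00
Combined annual = $1,227.36 + $1,088.52 + $2,868.00 = $5,183.88
Monthly escrow = $5,183.88 ÷ 12 = $431.99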